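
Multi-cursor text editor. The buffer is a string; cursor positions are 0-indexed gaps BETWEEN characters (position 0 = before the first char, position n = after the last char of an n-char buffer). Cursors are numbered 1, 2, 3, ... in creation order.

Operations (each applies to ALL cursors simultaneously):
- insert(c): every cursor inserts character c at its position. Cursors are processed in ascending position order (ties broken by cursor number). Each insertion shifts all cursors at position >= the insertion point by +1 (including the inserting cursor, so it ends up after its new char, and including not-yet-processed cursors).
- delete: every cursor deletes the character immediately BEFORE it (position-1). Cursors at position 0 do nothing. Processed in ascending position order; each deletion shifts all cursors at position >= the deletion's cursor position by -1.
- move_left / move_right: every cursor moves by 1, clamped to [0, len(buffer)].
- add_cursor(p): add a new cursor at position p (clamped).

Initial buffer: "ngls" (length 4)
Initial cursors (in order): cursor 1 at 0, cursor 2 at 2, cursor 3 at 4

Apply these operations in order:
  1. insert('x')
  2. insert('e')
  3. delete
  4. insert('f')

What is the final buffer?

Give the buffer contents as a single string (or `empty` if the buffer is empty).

After op 1 (insert('x')): buffer="xngxlsx" (len 7), cursors c1@1 c2@4 c3@7, authorship 1..2..3
After op 2 (insert('e')): buffer="xengxelsxe" (len 10), cursors c1@2 c2@6 c3@10, authorship 11..22..33
After op 3 (delete): buffer="xngxlsx" (len 7), cursors c1@1 c2@4 c3@7, authorship 1..2..3
After op 4 (insert('f')): buffer="xfngxflsxf" (len 10), cursors c1@2 c2@6 c3@10, authorship 11..22..33

Answer: xfngxflsxf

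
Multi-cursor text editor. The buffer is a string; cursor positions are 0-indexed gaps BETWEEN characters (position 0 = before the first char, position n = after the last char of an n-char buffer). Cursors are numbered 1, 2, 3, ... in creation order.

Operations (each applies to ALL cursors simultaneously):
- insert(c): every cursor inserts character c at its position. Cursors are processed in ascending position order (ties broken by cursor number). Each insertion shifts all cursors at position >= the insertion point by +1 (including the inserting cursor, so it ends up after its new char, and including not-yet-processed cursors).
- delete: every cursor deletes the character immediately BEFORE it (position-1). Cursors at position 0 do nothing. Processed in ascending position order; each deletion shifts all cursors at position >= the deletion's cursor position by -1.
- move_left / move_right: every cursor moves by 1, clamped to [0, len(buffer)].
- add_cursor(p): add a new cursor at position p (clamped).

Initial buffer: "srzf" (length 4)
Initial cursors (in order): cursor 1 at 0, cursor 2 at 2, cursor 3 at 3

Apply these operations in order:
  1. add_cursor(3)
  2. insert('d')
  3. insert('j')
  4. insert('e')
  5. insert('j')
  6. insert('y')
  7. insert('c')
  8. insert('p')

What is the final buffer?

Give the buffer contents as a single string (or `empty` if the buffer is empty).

After op 1 (add_cursor(3)): buffer="srzf" (len 4), cursors c1@0 c2@2 c3@3 c4@3, authorship ....
After op 2 (insert('d')): buffer="dsrdzddf" (len 8), cursors c1@1 c2@4 c3@7 c4@7, authorship 1..2.34.
After op 3 (insert('j')): buffer="djsrdjzddjjf" (len 12), cursors c1@2 c2@6 c3@11 c4@11, authorship 11..22.3434.
After op 4 (insert('e')): buffer="djesrdjezddjjeef" (len 16), cursors c1@3 c2@8 c3@15 c4@15, authorship 111..222.343434.
After op 5 (insert('j')): buffer="djejsrdjejzddjjeejjf" (len 20), cursors c1@4 c2@10 c3@19 c4@19, authorship 1111..2222.34343434.
After op 6 (insert('y')): buffer="djejysrdjejyzddjjeejjyyf" (len 24), cursors c1@5 c2@12 c3@23 c4@23, authorship 11111..22222.3434343434.
After op 7 (insert('c')): buffer="djejycsrdjejyczddjjeejjyyccf" (len 28), cursors c1@6 c2@14 c3@27 c4@27, authorship 111111..222222.343434343434.
After op 8 (insert('p')): buffer="djejycpsrdjejycpzddjjeejjyyccppf" (len 32), cursors c1@7 c2@16 c3@31 c4@31, authorship 1111111..2222222.34343434343434.

Answer: djejycpsrdjejycpzddjjeejjyyccppf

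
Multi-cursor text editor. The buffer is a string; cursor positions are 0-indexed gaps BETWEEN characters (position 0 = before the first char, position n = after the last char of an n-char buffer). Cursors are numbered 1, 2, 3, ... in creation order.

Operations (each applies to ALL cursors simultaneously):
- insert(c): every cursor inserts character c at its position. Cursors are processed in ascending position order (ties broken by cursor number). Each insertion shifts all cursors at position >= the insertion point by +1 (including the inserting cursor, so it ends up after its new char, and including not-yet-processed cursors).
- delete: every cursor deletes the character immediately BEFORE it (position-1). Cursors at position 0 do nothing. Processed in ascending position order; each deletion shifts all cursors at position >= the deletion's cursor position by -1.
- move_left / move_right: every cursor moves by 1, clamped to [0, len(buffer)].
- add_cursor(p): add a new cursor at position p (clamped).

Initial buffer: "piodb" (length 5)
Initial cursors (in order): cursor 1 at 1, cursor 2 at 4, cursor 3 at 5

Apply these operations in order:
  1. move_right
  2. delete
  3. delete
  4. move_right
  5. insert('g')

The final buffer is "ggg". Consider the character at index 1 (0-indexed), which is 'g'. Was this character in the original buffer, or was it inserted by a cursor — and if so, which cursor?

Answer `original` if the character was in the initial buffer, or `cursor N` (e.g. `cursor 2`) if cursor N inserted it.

Answer: cursor 2

Derivation:
After op 1 (move_right): buffer="piodb" (len 5), cursors c1@2 c2@5 c3@5, authorship .....
After op 2 (delete): buffer="po" (len 2), cursors c1@1 c2@2 c3@2, authorship ..
After op 3 (delete): buffer="" (len 0), cursors c1@0 c2@0 c3@0, authorship 
After op 4 (move_right): buffer="" (len 0), cursors c1@0 c2@0 c3@0, authorship 
After op 5 (insert('g')): buffer="ggg" (len 3), cursors c1@3 c2@3 c3@3, authorship 123
Authorship (.=original, N=cursor N): 1 2 3
Index 1: author = 2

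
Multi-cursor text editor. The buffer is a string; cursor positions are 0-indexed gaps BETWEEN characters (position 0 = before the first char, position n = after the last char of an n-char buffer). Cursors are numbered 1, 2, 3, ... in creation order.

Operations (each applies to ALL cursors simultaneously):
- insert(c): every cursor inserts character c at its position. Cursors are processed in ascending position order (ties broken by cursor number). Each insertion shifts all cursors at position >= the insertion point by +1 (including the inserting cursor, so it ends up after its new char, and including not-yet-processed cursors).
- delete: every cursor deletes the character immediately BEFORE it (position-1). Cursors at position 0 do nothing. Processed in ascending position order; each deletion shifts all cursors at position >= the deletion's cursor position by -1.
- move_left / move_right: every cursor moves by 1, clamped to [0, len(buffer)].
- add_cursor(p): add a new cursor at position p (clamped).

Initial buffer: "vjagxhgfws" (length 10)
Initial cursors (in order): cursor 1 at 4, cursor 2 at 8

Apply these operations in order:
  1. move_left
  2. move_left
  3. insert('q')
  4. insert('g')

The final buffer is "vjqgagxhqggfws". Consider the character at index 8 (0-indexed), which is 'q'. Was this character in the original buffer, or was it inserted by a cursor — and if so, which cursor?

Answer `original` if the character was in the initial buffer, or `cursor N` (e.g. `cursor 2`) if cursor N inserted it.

After op 1 (move_left): buffer="vjagxhgfws" (len 10), cursors c1@3 c2@7, authorship ..........
After op 2 (move_left): buffer="vjagxhgfws" (len 10), cursors c1@2 c2@6, authorship ..........
After op 3 (insert('q')): buffer="vjqagxhqgfws" (len 12), cursors c1@3 c2@8, authorship ..1....2....
After op 4 (insert('g')): buffer="vjqgagxhqggfws" (len 14), cursors c1@4 c2@10, authorship ..11....22....
Authorship (.=original, N=cursor N): . . 1 1 . . . . 2 2 . . . .
Index 8: author = 2

Answer: cursor 2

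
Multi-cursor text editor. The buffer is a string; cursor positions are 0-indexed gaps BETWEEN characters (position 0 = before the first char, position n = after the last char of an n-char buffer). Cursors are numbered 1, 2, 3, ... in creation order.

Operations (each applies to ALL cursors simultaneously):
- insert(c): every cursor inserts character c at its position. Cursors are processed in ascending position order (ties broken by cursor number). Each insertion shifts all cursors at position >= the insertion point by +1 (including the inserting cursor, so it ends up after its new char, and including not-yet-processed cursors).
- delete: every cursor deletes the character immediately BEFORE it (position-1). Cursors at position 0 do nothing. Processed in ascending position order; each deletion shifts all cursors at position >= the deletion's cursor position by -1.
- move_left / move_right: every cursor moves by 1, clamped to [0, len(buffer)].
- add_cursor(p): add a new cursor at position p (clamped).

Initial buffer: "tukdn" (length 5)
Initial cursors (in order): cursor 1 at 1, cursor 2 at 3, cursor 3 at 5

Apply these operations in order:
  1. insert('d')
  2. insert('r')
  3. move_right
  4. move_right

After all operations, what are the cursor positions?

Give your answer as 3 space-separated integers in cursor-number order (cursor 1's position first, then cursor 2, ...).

After op 1 (insert('d')): buffer="tdukddnd" (len 8), cursors c1@2 c2@5 c3@8, authorship .1..2..3
After op 2 (insert('r')): buffer="tdrukdrdndr" (len 11), cursors c1@3 c2@7 c3@11, authorship .11..22..33
After op 3 (move_right): buffer="tdrukdrdndr" (len 11), cursors c1@4 c2@8 c3@11, authorship .11..22..33
After op 4 (move_right): buffer="tdrukdrdndr" (len 11), cursors c1@5 c2@9 c3@11, authorship .11..22..33

Answer: 5 9 11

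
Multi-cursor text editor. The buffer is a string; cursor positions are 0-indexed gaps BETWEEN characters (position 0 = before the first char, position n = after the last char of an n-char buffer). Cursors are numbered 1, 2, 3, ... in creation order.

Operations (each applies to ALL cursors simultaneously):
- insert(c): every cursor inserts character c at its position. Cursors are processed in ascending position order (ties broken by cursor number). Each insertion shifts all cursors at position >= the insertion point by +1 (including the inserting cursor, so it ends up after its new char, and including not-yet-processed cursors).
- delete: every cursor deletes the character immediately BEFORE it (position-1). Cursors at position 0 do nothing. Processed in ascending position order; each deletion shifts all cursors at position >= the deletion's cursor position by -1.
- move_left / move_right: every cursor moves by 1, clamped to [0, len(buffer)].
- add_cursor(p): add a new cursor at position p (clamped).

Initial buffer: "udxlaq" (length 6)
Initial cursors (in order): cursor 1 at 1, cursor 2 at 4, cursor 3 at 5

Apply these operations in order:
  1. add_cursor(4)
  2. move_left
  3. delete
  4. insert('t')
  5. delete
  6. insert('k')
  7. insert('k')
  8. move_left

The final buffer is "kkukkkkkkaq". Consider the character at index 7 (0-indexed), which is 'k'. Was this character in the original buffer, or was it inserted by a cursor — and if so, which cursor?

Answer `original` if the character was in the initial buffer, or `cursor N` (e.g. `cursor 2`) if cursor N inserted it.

Answer: cursor 3

Derivation:
After op 1 (add_cursor(4)): buffer="udxlaq" (len 6), cursors c1@1 c2@4 c4@4 c3@5, authorship ......
After op 2 (move_left): buffer="udxlaq" (len 6), cursors c1@0 c2@3 c4@3 c3@4, authorship ......
After op 3 (delete): buffer="uaq" (len 3), cursors c1@0 c2@1 c3@1 c4@1, authorship ...
After op 4 (insert('t')): buffer="tutttaq" (len 7), cursors c1@1 c2@5 c3@5 c4@5, authorship 1.234..
After op 5 (delete): buffer="uaq" (len 3), cursors c1@0 c2@1 c3@1 c4@1, authorship ...
After op 6 (insert('k')): buffer="kukkkaq" (len 7), cursors c1@1 c2@5 c3@5 c4@5, authorship 1.234..
After op 7 (insert('k')): buffer="kkukkkkkkaq" (len 11), cursors c1@2 c2@9 c3@9 c4@9, authorship 11.234234..
After op 8 (move_left): buffer="kkukkkkkkaq" (len 11), cursors c1@1 c2@8 c3@8 c4@8, authorship 11.234234..
Authorship (.=original, N=cursor N): 1 1 . 2 3 4 2 3 4 . .
Index 7: author = 3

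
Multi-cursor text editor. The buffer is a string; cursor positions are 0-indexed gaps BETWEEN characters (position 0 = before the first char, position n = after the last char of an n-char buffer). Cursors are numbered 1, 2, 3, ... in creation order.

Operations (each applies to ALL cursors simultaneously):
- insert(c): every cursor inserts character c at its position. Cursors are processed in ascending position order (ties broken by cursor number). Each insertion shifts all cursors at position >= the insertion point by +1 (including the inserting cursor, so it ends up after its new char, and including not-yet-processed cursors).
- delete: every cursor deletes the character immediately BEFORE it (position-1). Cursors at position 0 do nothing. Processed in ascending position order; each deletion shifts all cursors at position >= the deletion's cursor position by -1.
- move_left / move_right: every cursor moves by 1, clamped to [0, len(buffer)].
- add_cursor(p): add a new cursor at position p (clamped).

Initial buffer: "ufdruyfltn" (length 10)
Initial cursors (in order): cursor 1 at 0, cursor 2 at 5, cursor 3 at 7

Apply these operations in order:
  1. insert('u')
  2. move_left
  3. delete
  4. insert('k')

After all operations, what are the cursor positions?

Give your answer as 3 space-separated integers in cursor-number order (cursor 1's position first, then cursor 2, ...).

Answer: 1 7 10

Derivation:
After op 1 (insert('u')): buffer="uufdruuyfultn" (len 13), cursors c1@1 c2@7 c3@10, authorship 1.....2..3...
After op 2 (move_left): buffer="uufdruuyfultn" (len 13), cursors c1@0 c2@6 c3@9, authorship 1.....2..3...
After op 3 (delete): buffer="uufdruyultn" (len 11), cursors c1@0 c2@5 c3@7, authorship 1....2.3...
After op 4 (insert('k')): buffer="kuufdrkuykultn" (len 14), cursors c1@1 c2@7 c3@10, authorship 11....22.33...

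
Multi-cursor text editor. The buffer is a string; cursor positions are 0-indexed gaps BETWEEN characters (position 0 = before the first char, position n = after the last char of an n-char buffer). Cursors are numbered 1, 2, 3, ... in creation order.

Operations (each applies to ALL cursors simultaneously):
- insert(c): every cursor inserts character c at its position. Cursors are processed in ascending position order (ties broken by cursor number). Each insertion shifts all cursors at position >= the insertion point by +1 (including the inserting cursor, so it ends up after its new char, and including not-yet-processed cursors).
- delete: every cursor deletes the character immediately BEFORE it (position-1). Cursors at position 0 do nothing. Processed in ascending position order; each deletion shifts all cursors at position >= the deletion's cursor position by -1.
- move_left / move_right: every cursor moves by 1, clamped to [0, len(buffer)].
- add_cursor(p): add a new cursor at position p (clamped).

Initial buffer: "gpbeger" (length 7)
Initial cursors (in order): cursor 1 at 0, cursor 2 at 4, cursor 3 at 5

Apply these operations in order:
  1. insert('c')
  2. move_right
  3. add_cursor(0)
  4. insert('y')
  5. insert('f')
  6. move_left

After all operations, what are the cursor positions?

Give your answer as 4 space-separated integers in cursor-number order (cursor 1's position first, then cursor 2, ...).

After op 1 (insert('c')): buffer="cgpbecgcer" (len 10), cursors c1@1 c2@6 c3@8, authorship 1....2.3..
After op 2 (move_right): buffer="cgpbecgcer" (len 10), cursors c1@2 c2@7 c3@9, authorship 1....2.3..
After op 3 (add_cursor(0)): buffer="cgpbecgcer" (len 10), cursors c4@0 c1@2 c2@7 c3@9, authorship 1....2.3..
After op 4 (insert('y')): buffer="ycgypbecgyceyr" (len 14), cursors c4@1 c1@4 c2@10 c3@13, authorship 41.1...2.23.3.
After op 5 (insert('f')): buffer="yfcgyfpbecgyfceyfr" (len 18), cursors c4@2 c1@6 c2@13 c3@17, authorship 441.11...2.223.33.
After op 6 (move_left): buffer="yfcgyfpbecgyfceyfr" (len 18), cursors c4@1 c1@5 c2@12 c3@16, authorship 441.11...2.223.33.

Answer: 5 12 16 1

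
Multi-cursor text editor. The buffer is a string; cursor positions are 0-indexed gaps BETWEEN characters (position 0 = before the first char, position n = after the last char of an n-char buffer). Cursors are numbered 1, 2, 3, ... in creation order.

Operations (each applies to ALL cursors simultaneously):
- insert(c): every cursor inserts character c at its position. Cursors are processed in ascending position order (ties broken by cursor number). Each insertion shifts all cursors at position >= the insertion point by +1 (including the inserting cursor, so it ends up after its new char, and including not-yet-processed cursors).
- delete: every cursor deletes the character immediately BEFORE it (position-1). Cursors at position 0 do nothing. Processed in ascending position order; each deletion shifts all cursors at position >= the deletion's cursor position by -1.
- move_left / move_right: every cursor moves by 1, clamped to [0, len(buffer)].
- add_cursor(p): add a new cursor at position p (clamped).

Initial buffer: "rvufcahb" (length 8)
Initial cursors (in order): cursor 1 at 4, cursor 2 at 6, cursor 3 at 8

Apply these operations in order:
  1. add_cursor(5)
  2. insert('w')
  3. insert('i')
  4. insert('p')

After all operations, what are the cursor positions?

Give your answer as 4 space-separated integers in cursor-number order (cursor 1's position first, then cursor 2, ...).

After op 1 (add_cursor(5)): buffer="rvufcahb" (len 8), cursors c1@4 c4@5 c2@6 c3@8, authorship ........
After op 2 (insert('w')): buffer="rvufwcwawhbw" (len 12), cursors c1@5 c4@7 c2@9 c3@12, authorship ....1.4.2..3
After op 3 (insert('i')): buffer="rvufwicwiawihbwi" (len 16), cursors c1@6 c4@9 c2@12 c3@16, authorship ....11.44.22..33
After op 4 (insert('p')): buffer="rvufwipcwipawiphbwip" (len 20), cursors c1@7 c4@11 c2@15 c3@20, authorship ....111.444.222..333

Answer: 7 15 20 11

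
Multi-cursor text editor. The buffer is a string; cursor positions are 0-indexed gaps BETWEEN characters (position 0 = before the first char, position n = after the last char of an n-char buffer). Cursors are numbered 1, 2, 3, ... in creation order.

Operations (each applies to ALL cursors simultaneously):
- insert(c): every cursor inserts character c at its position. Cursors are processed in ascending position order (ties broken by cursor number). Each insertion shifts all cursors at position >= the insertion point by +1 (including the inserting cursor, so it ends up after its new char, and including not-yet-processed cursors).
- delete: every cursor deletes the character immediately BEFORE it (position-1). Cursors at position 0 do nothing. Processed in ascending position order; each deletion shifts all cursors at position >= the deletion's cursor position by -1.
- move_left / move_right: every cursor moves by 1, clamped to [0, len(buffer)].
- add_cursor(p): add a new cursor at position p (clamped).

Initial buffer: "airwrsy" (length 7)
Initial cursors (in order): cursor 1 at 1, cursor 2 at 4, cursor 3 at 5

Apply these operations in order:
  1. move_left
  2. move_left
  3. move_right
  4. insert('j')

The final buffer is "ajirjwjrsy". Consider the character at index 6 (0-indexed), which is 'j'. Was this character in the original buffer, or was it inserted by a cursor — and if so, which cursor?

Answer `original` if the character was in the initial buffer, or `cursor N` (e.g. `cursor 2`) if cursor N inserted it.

Answer: cursor 3

Derivation:
After op 1 (move_left): buffer="airwrsy" (len 7), cursors c1@0 c2@3 c3@4, authorship .......
After op 2 (move_left): buffer="airwrsy" (len 7), cursors c1@0 c2@2 c3@3, authorship .......
After op 3 (move_right): buffer="airwrsy" (len 7), cursors c1@1 c2@3 c3@4, authorship .......
After op 4 (insert('j')): buffer="ajirjwjrsy" (len 10), cursors c1@2 c2@5 c3@7, authorship .1..2.3...
Authorship (.=original, N=cursor N): . 1 . . 2 . 3 . . .
Index 6: author = 3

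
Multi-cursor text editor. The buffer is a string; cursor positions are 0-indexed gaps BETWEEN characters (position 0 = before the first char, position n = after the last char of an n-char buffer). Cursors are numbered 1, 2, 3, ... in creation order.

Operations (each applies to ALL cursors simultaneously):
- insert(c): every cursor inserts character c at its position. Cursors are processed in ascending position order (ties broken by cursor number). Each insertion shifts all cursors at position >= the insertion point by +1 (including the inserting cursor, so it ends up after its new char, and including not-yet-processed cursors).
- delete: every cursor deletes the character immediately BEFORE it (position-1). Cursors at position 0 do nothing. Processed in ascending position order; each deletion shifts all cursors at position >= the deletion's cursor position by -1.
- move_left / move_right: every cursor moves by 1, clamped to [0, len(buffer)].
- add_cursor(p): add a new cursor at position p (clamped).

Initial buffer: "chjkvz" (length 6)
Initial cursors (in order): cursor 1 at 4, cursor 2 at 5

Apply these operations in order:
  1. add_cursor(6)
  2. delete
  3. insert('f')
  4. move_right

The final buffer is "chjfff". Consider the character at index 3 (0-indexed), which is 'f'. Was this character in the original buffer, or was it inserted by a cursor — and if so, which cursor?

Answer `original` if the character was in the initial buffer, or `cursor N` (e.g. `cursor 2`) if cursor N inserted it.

Answer: cursor 1

Derivation:
After op 1 (add_cursor(6)): buffer="chjkvz" (len 6), cursors c1@4 c2@5 c3@6, authorship ......
After op 2 (delete): buffer="chj" (len 3), cursors c1@3 c2@3 c3@3, authorship ...
After op 3 (insert('f')): buffer="chjfff" (len 6), cursors c1@6 c2@6 c3@6, authorship ...123
After op 4 (move_right): buffer="chjfff" (len 6), cursors c1@6 c2@6 c3@6, authorship ...123
Authorship (.=original, N=cursor N): . . . 1 2 3
Index 3: author = 1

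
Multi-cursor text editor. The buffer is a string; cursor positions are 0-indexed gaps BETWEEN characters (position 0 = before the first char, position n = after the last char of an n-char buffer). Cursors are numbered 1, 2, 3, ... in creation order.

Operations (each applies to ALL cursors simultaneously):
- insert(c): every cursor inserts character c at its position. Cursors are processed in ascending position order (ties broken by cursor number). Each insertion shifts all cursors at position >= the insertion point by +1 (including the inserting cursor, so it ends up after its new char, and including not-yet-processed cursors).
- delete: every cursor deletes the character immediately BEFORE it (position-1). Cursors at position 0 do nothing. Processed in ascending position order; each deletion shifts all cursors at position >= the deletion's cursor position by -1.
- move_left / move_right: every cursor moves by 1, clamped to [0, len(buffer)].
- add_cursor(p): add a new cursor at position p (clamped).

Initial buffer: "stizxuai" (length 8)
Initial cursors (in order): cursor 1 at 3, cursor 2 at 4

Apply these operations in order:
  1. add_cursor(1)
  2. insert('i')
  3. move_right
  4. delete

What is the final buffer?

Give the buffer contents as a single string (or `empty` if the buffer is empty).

Answer: siiiiuai

Derivation:
After op 1 (add_cursor(1)): buffer="stizxuai" (len 8), cursors c3@1 c1@3 c2@4, authorship ........
After op 2 (insert('i')): buffer="sitiizixuai" (len 11), cursors c3@2 c1@5 c2@7, authorship .3..1.2....
After op 3 (move_right): buffer="sitiizixuai" (len 11), cursors c3@3 c1@6 c2@8, authorship .3..1.2....
After op 4 (delete): buffer="siiiiuai" (len 8), cursors c3@2 c1@4 c2@5, authorship .3.12...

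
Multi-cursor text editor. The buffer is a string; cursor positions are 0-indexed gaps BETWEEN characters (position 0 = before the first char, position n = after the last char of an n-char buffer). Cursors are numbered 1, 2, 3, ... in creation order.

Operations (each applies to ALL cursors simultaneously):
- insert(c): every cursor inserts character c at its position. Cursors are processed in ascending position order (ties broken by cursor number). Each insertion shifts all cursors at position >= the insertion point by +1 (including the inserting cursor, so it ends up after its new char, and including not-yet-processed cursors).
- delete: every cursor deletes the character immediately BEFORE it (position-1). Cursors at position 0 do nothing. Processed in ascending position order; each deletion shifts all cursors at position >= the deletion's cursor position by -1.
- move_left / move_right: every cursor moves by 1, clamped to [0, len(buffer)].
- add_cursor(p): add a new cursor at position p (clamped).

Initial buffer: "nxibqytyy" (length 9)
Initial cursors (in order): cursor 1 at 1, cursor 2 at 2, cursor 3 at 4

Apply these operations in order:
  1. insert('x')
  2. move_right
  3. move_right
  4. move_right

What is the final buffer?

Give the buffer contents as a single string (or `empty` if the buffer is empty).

Answer: nxxxibxqytyy

Derivation:
After op 1 (insert('x')): buffer="nxxxibxqytyy" (len 12), cursors c1@2 c2@4 c3@7, authorship .1.2..3.....
After op 2 (move_right): buffer="nxxxibxqytyy" (len 12), cursors c1@3 c2@5 c3@8, authorship .1.2..3.....
After op 3 (move_right): buffer="nxxxibxqytyy" (len 12), cursors c1@4 c2@6 c3@9, authorship .1.2..3.....
After op 4 (move_right): buffer="nxxxibxqytyy" (len 12), cursors c1@5 c2@7 c3@10, authorship .1.2..3.....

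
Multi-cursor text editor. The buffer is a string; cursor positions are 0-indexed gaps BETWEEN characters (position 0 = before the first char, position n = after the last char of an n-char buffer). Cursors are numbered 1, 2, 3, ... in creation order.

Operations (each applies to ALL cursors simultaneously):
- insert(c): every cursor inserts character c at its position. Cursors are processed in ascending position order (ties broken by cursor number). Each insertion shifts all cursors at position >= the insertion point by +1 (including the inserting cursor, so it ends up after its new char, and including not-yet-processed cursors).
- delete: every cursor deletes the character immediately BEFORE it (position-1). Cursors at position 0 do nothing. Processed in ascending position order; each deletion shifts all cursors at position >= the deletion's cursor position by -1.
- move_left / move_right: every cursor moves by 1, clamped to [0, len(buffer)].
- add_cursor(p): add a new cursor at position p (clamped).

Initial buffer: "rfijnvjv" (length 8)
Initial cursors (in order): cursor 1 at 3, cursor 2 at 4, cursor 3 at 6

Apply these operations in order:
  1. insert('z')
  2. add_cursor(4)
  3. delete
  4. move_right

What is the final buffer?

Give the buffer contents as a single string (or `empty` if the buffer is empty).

Answer: rfjnvjv

Derivation:
After op 1 (insert('z')): buffer="rfizjznvzjv" (len 11), cursors c1@4 c2@6 c3@9, authorship ...1.2..3..
After op 2 (add_cursor(4)): buffer="rfizjznvzjv" (len 11), cursors c1@4 c4@4 c2@6 c3@9, authorship ...1.2..3..
After op 3 (delete): buffer="rfjnvjv" (len 7), cursors c1@2 c4@2 c2@3 c3@5, authorship .......
After op 4 (move_right): buffer="rfjnvjv" (len 7), cursors c1@3 c4@3 c2@4 c3@6, authorship .......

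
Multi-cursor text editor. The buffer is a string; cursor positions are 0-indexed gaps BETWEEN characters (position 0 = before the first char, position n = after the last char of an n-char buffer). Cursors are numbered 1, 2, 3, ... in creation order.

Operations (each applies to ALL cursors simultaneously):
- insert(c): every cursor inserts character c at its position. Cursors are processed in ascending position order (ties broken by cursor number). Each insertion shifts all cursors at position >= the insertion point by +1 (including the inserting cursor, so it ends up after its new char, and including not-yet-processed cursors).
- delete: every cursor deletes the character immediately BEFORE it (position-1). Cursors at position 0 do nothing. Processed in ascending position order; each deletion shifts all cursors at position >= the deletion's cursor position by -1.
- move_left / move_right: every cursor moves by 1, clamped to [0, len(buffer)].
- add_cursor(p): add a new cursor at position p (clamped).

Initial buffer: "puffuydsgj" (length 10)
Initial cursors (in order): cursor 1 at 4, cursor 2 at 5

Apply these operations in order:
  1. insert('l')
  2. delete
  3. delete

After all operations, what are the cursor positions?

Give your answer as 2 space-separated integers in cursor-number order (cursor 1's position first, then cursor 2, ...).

Answer: 3 3

Derivation:
After op 1 (insert('l')): buffer="pufflulydsgj" (len 12), cursors c1@5 c2@7, authorship ....1.2.....
After op 2 (delete): buffer="puffuydsgj" (len 10), cursors c1@4 c2@5, authorship ..........
After op 3 (delete): buffer="pufydsgj" (len 8), cursors c1@3 c2@3, authorship ........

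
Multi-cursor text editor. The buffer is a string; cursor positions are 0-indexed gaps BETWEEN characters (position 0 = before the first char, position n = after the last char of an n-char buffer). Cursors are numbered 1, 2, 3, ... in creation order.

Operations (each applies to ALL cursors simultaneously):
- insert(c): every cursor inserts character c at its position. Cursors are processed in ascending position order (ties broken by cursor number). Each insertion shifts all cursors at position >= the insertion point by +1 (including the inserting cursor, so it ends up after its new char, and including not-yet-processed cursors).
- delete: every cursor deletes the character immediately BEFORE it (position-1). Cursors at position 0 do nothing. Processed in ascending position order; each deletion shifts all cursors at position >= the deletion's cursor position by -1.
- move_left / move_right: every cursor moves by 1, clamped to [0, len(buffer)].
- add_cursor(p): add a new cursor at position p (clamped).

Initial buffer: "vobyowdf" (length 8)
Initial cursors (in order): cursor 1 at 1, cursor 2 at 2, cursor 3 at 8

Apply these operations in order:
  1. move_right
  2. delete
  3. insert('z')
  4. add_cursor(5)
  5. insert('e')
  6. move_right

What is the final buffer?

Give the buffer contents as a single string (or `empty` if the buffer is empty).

Answer: vzzeeyoewdze

Derivation:
After op 1 (move_right): buffer="vobyowdf" (len 8), cursors c1@2 c2@3 c3@8, authorship ........
After op 2 (delete): buffer="vyowd" (len 5), cursors c1@1 c2@1 c3@5, authorship .....
After op 3 (insert('z')): buffer="vzzyowdz" (len 8), cursors c1@3 c2@3 c3@8, authorship .12....3
After op 4 (add_cursor(5)): buffer="vzzyowdz" (len 8), cursors c1@3 c2@3 c4@5 c3@8, authorship .12....3
After op 5 (insert('e')): buffer="vzzeeyoewdze" (len 12), cursors c1@5 c2@5 c4@8 c3@12, authorship .1212..4..33
After op 6 (move_right): buffer="vzzeeyoewdze" (len 12), cursors c1@6 c2@6 c4@9 c3@12, authorship .1212..4..33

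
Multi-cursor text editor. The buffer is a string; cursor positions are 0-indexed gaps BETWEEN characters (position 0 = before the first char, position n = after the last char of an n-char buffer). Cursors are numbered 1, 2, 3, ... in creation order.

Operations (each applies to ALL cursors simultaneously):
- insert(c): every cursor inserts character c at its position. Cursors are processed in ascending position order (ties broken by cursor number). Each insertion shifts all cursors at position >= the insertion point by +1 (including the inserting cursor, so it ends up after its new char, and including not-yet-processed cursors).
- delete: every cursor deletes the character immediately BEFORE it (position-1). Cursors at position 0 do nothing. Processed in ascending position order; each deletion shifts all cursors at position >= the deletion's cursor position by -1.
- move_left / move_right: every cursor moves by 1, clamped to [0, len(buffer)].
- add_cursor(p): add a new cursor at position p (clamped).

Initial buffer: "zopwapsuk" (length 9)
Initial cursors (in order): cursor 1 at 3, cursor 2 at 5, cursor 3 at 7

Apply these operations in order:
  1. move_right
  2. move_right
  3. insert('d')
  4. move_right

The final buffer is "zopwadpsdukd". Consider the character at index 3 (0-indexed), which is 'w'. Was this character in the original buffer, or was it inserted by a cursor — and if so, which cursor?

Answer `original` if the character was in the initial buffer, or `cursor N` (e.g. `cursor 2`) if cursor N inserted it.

Answer: original

Derivation:
After op 1 (move_right): buffer="zopwapsuk" (len 9), cursors c1@4 c2@6 c3@8, authorship .........
After op 2 (move_right): buffer="zopwapsuk" (len 9), cursors c1@5 c2@7 c3@9, authorship .........
After op 3 (insert('d')): buffer="zopwadpsdukd" (len 12), cursors c1@6 c2@9 c3@12, authorship .....1..2..3
After op 4 (move_right): buffer="zopwadpsdukd" (len 12), cursors c1@7 c2@10 c3@12, authorship .....1..2..3
Authorship (.=original, N=cursor N): . . . . . 1 . . 2 . . 3
Index 3: author = original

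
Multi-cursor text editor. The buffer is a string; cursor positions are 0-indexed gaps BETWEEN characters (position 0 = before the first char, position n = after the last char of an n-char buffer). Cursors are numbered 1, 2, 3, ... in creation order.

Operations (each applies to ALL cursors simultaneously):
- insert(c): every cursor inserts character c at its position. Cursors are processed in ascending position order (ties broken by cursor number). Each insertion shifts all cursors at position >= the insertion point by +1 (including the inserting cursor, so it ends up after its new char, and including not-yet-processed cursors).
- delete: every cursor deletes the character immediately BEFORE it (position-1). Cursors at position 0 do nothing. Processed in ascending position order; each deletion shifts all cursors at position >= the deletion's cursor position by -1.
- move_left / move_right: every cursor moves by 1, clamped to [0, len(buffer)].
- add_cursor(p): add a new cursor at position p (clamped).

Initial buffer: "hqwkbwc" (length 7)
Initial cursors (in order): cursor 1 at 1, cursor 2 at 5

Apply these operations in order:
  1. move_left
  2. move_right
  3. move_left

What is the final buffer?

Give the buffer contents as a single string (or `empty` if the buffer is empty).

After op 1 (move_left): buffer="hqwkbwc" (len 7), cursors c1@0 c2@4, authorship .......
After op 2 (move_right): buffer="hqwkbwc" (len 7), cursors c1@1 c2@5, authorship .......
After op 3 (move_left): buffer="hqwkbwc" (len 7), cursors c1@0 c2@4, authorship .......

Answer: hqwkbwc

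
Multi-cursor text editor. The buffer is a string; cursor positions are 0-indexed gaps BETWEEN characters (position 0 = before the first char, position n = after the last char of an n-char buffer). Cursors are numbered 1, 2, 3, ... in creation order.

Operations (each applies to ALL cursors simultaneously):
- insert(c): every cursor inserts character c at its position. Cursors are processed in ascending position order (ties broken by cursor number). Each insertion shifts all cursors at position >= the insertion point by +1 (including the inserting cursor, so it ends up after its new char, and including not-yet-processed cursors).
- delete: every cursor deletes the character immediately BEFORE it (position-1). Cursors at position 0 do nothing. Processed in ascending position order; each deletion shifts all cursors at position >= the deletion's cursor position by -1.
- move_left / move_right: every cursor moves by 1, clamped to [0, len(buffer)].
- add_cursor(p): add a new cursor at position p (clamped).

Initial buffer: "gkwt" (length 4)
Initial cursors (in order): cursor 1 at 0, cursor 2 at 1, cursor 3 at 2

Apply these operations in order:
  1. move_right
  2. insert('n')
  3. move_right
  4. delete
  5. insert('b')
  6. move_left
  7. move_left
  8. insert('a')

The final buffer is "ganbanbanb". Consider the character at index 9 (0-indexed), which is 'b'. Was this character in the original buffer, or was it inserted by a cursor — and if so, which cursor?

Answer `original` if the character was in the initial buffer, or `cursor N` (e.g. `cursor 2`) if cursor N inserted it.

Answer: cursor 3

Derivation:
After op 1 (move_right): buffer="gkwt" (len 4), cursors c1@1 c2@2 c3@3, authorship ....
After op 2 (insert('n')): buffer="gnknwnt" (len 7), cursors c1@2 c2@4 c3@6, authorship .1.2.3.
After op 3 (move_right): buffer="gnknwnt" (len 7), cursors c1@3 c2@5 c3@7, authorship .1.2.3.
After op 4 (delete): buffer="gnnn" (len 4), cursors c1@2 c2@3 c3@4, authorship .123
After op 5 (insert('b')): buffer="gnbnbnb" (len 7), cursors c1@3 c2@5 c3@7, authorship .112233
After op 6 (move_left): buffer="gnbnbnb" (len 7), cursors c1@2 c2@4 c3@6, authorship .112233
After op 7 (move_left): buffer="gnbnbnb" (len 7), cursors c1@1 c2@3 c3@5, authorship .112233
After op 8 (insert('a')): buffer="ganbanbanb" (len 10), cursors c1@2 c2@5 c3@8, authorship .111222333
Authorship (.=original, N=cursor N): . 1 1 1 2 2 2 3 3 3
Index 9: author = 3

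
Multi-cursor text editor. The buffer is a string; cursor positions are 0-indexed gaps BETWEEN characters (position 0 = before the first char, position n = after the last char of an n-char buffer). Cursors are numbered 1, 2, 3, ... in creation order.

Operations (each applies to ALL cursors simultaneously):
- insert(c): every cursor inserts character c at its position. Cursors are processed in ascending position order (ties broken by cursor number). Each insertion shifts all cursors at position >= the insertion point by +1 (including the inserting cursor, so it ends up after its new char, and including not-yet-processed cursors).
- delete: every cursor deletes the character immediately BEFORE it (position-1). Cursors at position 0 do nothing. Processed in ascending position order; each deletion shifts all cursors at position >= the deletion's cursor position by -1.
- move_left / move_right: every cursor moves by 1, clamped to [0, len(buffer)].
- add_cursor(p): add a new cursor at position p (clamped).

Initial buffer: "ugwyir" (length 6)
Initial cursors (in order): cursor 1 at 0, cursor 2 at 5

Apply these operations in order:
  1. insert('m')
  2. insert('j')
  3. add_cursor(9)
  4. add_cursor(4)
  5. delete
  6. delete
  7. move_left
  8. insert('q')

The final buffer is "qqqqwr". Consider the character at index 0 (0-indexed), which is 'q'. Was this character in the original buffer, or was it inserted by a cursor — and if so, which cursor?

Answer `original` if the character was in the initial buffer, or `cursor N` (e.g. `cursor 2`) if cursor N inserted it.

Answer: cursor 1

Derivation:
After op 1 (insert('m')): buffer="mugwyimr" (len 8), cursors c1@1 c2@7, authorship 1.....2.
After op 2 (insert('j')): buffer="mjugwyimjr" (len 10), cursors c1@2 c2@9, authorship 11.....22.
After op 3 (add_cursor(9)): buffer="mjugwyimjr" (len 10), cursors c1@2 c2@9 c3@9, authorship 11.....22.
After op 4 (add_cursor(4)): buffer="mjugwyimjr" (len 10), cursors c1@2 c4@4 c2@9 c3@9, authorship 11.....22.
After op 5 (delete): buffer="muwyir" (len 6), cursors c1@1 c4@2 c2@5 c3@5, authorship 1.....
After op 6 (delete): buffer="wr" (len 2), cursors c1@0 c4@0 c2@1 c3@1, authorship ..
After op 7 (move_left): buffer="wr" (len 2), cursors c1@0 c2@0 c3@0 c4@0, authorship ..
After op 8 (insert('q')): buffer="qqqqwr" (len 6), cursors c1@4 c2@4 c3@4 c4@4, authorship 1234..
Authorship (.=original, N=cursor N): 1 2 3 4 . .
Index 0: author = 1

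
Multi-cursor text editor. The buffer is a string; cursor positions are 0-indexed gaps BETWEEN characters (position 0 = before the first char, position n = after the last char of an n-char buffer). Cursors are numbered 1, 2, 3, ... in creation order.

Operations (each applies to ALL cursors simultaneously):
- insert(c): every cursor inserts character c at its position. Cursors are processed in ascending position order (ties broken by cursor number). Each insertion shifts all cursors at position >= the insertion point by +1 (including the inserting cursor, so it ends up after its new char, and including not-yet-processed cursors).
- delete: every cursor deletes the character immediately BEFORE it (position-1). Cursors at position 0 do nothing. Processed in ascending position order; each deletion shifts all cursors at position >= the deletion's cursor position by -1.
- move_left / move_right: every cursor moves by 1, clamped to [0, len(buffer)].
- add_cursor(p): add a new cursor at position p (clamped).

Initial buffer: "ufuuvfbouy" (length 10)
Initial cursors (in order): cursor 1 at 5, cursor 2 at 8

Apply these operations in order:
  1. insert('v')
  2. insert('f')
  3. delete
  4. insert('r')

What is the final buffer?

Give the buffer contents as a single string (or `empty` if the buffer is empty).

After op 1 (insert('v')): buffer="ufuuvvfbovuy" (len 12), cursors c1@6 c2@10, authorship .....1...2..
After op 2 (insert('f')): buffer="ufuuvvffbovfuy" (len 14), cursors c1@7 c2@12, authorship .....11...22..
After op 3 (delete): buffer="ufuuvvfbovuy" (len 12), cursors c1@6 c2@10, authorship .....1...2..
After op 4 (insert('r')): buffer="ufuuvvrfbovruy" (len 14), cursors c1@7 c2@12, authorship .....11...22..

Answer: ufuuvvrfbovruy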